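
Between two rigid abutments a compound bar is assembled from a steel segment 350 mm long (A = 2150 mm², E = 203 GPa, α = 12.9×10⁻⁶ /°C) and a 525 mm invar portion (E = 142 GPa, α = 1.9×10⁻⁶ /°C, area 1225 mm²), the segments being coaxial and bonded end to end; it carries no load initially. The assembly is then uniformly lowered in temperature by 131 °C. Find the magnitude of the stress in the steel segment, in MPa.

σ ≈ 87.9 MPa (tensile)

Free thermal contraction of the whole bar: Σ αᵢΔT Lᵢ = 12.9×10⁻⁶×131×350 + 1.9×10⁻⁶×131×525 = 0.7221 mm.
The rigid supports impose zero overall length change; the single axial force P common to all segments must satisfy P Σ Lᵢ/(AᵢEᵢ) = δ_free.
The series flexibility is Σ Lᵢ/(AᵢEᵢ) = 350/(2150×203×10³) + 525/(1225×142×10³) = 3.82×10⁻⁶ mm/N.
Hence P = δ_free / Σ(L/AE) = 0.7221/3.82×10⁻⁶ = 189 kN (tensile).
σ_{steel} = P / A = 189000 / 2150 = 87.93 MPa.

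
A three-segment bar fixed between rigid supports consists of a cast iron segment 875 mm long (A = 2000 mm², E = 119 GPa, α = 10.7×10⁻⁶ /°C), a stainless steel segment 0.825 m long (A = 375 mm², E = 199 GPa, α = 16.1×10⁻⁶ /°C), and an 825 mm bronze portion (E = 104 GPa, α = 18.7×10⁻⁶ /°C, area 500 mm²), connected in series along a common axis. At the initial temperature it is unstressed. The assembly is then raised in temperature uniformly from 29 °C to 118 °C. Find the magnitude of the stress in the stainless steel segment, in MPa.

σ ≈ 295 MPa (compressive)

With the walls removed the bar would change length by δ_free = Σ αᵢΔT Lᵢ = 10.7×10⁻⁶×89×875 + 16.1×10⁻⁶×89×825 + 18.7×10⁻⁶×89×825 = 3.388 mm.
Since the ends are fixed, an axial force P builds up, equal in every segment, with P · Σ Lᵢ/(AᵢEᵢ) = δ_free.
The series flexibility is Σ Lᵢ/(AᵢEᵢ) = 875/(2000×119×10³) + 825/(375×199×10³) + 825/(500×104×10³) = 3.06×10⁻⁵ mm/N.
So P = 3.388 / 3.06×10⁻⁵ = 110.7 kN, compressive.
σ_{stainless steel} = P / A = 110700 / 375 = 295.3 MPa.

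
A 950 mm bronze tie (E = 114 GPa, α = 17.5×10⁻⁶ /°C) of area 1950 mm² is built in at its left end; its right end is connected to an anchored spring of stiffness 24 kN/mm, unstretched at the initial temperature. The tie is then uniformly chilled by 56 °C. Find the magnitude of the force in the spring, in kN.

The unrestrained thermal change is αΔT L = 17.5×10⁻⁶ × 56 × 950 = 0.931 mm.
With a force P in the spring, the elastic change of the tie is PL/(AE) and that of the spring is P/k; compatibility requires their sum to equal δ_free.
So P = δ_free / [L/(AE) + 1/k] = 0.931 / [ 950/(1950×114×10³) + 1/(24×10³) ].
P = 0.931 / 4.594×10⁻⁵ = 20270 N.

P ≈ 20.3 kN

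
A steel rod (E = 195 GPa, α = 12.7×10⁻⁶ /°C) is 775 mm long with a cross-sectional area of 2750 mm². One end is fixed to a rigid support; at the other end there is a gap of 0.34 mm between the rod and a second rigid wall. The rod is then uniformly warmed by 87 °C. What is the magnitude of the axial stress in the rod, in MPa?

σ ≈ 130 MPa (compressive)

Unrestrained expansion: δ_free = αΔT L = 12.7×10⁻⁶ × 87 × 775 = 0.8563 mm.
After closing the 0.34 mm clearance, 0.8563 − 0.34 = 0.5163 mm of expansion remains to be suppressed by the wall.
So σ = E(δ_free − g)/L = 195×10³ × 0.5163/775 = 129.9 MPa.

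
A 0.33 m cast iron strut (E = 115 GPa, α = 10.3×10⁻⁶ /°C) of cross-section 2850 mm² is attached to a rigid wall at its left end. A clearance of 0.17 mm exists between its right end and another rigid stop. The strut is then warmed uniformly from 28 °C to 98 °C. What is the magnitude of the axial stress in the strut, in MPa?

σ ≈ 23.7 MPa (compressive)

Unrestrained expansion: δ_free = αΔT L = 10.3×10⁻⁶ × 70 × 330 = 0.2379 mm.
The gap closes (δ_free > 0.17 mm) and the wall then resists a further 0.2379 − 0.17 = 0.06793 mm of expansion.
That suppressed elongation corresponds to σ = E·Δ/L = 115×10³ × 0.06793/330 = 23.67 MPa.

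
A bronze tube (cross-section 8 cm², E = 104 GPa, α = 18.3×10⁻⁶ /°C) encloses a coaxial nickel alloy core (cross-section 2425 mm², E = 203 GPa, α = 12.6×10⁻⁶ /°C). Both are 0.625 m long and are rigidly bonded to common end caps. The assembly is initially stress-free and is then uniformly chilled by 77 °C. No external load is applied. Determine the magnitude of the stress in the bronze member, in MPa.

σ ≈ 39 MPa (tensile)

Both members must finish at the same length. With the larger α, the bronze tends to over-contract; the plates restrain it, putting the bronze in tension and the nickel alloy in compression. With no external load the two internal forces are equal and opposite, magnitude P.
Equating the net (thermal + elastic) strains gives |α₁ − α₂|·ΔT = P·[1/(A₁E₁) + 1/(A₂E₂)].
|α₁ − α₂|·ΔT = 5.7×10⁻⁶ × 77 = 0.0004389.
1/(A₁E₁) + 1/(A₂E₂) = 1/(800×104×10³) + 1/(2425×203×10³) = 1.405×10⁻⁸ N⁻¹.
So P = 0.0004389 / 1.405×10⁻⁸ = 31.24 kN.
σ_{bronze} = P/A₁ = 31240/800 = 39.05 MPa, tensile.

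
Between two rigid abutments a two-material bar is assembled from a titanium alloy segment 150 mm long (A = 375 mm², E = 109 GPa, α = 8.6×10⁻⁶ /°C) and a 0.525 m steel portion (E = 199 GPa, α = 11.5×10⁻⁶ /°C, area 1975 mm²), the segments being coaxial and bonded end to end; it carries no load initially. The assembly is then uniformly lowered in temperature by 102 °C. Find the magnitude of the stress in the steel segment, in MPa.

σ ≈ 75.6 MPa (tensile)

Free thermal contraction of the whole bar: Σ αᵢΔT Lᵢ = 8.6×10⁻⁶×102×150 + 11.5×10⁻⁶×102×525 = 0.7474 mm.
The walls prevent any net length change, so an axial force P (same in every segment) develops. Compatibility: P · Σ Lᵢ/(AᵢEᵢ) = δ_free.
The series flexibility is Σ Lᵢ/(AᵢEᵢ) = 150/(375×109×10³) + 525/(1975×199×10³) = 5.006×10⁻⁶ mm/N.
So P = 0.7474 / 5.006×10⁻⁶ = 149.3 kN, tensile.
σ_{steel} = P / A = 149300 / 1975 = 75.6 MPa.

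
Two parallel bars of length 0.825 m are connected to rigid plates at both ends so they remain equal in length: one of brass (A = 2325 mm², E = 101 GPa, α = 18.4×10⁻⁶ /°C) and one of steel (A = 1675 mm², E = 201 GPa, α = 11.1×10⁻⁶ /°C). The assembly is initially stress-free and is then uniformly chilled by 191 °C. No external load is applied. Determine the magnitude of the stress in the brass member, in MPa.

σ ≈ 83 MPa (tensile)

Both members must finish at the same length. With the larger α, the brass tends to over-contract; the plates restrain it, putting the brass in tension and the steel in compression. With no external load the two internal forces are equal and opposite, magnitude P.
Compatibility of the two members (thermal + elastic change equal): (α₁ − α₂)ΔT = P·[1/(A₁E₁) + 1/(A₂E₂)].
|α₁ − α₂|·ΔT = 7.3×10⁻⁶ × 191 = 0.001394.
1/(A₁E₁) + 1/(A₂E₂) = 1/(2325×101×10³) + 1/(1675×201×10³) = 7.229×10⁻⁹ N⁻¹.
P = 0.001394 / 7.229×10⁻⁹ = 192900 N = 192.9 kN.
σ_{brass} = P/A₁ = 192900/2325 = 82.96 MPa, tensile.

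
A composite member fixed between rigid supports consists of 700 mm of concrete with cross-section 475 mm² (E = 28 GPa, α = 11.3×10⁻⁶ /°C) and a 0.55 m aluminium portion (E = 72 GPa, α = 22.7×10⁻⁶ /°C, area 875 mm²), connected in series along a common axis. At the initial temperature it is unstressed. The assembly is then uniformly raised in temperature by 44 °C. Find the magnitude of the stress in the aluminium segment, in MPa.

Free thermal expansion of the whole bar: Σ αᵢΔT Lᵢ = 11.3×10⁻⁶×44×700 + 22.7×10⁻⁶×44×550 = 0.8974 mm.
Since the ends are fixed, an axial force P builds up, equal in every segment, with P · Σ Lᵢ/(AᵢEᵢ) = δ_free.
Σ Lᵢ/(AᵢEᵢ) = 700/(475×28×10³) + 550/(875×72×10³) = 6.136×10⁻⁵ mm/N.
So P = 0.8974 / 6.136×10⁻⁵ = 14.62 kN, compressive.
σ_{aluminium} = P / A = 14620 / 875 = 16.71 MPa.

σ ≈ 16.7 MPa (compressive)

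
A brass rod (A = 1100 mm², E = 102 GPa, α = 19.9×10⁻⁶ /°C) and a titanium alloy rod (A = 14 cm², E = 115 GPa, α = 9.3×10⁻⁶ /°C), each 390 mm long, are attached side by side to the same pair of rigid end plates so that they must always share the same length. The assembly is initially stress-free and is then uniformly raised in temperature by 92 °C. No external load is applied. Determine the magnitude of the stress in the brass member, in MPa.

σ ≈ 58.6 MPa (compressive)

Equilibrium of a rigid end plate with no external load gives equal and opposite internal forces ±P in the two members. Since α_{brass} > α_{titanium alloy}, heating drives the brass into compression and the titanium alloy into tension.
Setting the final lengths equal and cancelling L: (α₁ − α₂)ΔT = P/(A₁E₁) + P/(A₂E₂).
|α₁ − α₂|·ΔT = 10.6×10⁻⁶ × 92 = 0.0009752.
1/(A₁E₁) + 1/(A₂E₂) = 1/(1100×102×10³) + 1/(1400×115×10³) = 1.512×10⁻⁸ N⁻¹.
P = 0.0009752 / 1.512×10⁻⁸ = 64480 N = 64.48 kN.
σ_{brass} = P/A₁ = 64480/1100 = 58.62 MPa, compressive.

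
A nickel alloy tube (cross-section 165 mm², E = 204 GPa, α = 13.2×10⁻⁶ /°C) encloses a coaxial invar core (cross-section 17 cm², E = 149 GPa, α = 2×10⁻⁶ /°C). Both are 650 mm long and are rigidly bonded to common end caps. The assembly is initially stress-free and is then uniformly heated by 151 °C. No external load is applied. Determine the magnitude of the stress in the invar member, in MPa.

σ ≈ 29.6 MPa (tensile)

Both members must finish at the same length. With the larger α, the nickel alloy tends to over-expand; the plates restrain it, putting the nickel alloy in compression and the invar in tension. With no external load the two internal forces are equal and opposite, magnitude P.
Setting the final lengths equal and cancelling L: (α₁ − α₂)ΔT = P/(A₁E₁) + P/(A₂E₂).
|α₁ − α₂|·ΔT = 11.2×10⁻⁶ × 151 = 0.001691.
1/(A₁E₁) + 1/(A₂E₂) = 1/(165×204×10³) + 1/(1700×149×10³) = 3.366×10⁻⁸ N⁻¹.
So P = 0.001691 / 3.366×10⁻⁸ = 50.25 kN.
σ_{invar} = P/A₂ = 50250/1700 = 29.56 MPa, tensile.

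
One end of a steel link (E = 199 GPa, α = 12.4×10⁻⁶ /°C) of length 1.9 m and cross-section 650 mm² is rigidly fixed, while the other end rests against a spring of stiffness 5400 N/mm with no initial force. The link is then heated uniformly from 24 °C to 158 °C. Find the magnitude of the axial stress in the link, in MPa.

σ ≈ 24.3 MPa (compressive)

The unrestrained thermal change is αΔT L = 12.4×10⁻⁶ × 134 × 1900 = 3.157 mm.
Let P be the compressive force at the spring. The link shortens elastically by PL/(AE) and the spring compresses by P/k; together these equal δ_free.
P [ L/(AE) + 1/k ] = δ_free → P [ 1900/(650×199×10³) + 1/(5400) ] = 3.157.
P = 3.157 / 0.0001999 = 15800 N.
σ = P/A = 15800/650 = 24.3 MPa.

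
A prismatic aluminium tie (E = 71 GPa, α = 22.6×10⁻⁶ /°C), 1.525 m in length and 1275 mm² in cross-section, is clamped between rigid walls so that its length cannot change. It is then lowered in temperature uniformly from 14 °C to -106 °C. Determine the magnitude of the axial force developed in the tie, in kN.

P ≈ 246 kN (tensile)

Full restraint means ε = 0, so the stress is σ = EαΔT = 71×10³ × 22.6×10⁻⁶ × 120 = 192.6 MPa.
Then P = σA = 192.6 × 1275 mm² = 245.5 kN, tensile.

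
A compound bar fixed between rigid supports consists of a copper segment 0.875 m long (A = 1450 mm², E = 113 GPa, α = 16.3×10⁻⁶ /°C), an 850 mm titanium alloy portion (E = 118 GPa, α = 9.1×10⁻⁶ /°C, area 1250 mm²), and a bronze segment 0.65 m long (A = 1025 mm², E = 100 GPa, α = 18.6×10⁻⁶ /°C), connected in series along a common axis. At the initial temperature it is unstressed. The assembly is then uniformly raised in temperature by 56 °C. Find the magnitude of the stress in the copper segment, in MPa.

σ ≈ 75.5 MPa (compressive)

If the supports were absent, the total length change would be Σ αᵢΔT Lᵢ = 16.3×10⁻⁶×56×875 + 9.1×10⁻⁶×56×850 + 18.6×10⁻⁶×56×650 = 1.909 mm.
The walls prevent any net length change, so an axial force P (same in every segment) develops. Compatibility: P · Σ Lᵢ/(AᵢEᵢ) = δ_free.
Σ Lᵢ/(AᵢEᵢ) = 875/(1450×113×10³) + 850/(1250×118×10³) + 650/(1025×100×10³) = 1.744×10⁻⁵ mm/N.
P = 1.909 / 1.744×10⁻⁵ = 109400 N = 109.4 kN, compressive.
σ_{copper} = P / A = 109400 / 1450 = 75.47 MPa.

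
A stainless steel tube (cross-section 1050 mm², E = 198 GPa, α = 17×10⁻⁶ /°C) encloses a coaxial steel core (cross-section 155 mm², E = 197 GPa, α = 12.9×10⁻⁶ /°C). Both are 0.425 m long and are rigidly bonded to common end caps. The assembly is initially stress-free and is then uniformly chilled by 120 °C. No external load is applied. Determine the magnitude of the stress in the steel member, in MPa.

The stainless steel has the larger α, so on cooling it would change length more than the steel if both were free. The rigid plates force a common final length, so the stainless steel is put into tension and the steel into compression, with equal and opposite forces P (no external load).
Compatibility of the two members (thermal + elastic change equal): (α₁ − α₂)ΔT = P·[1/(A₁E₁) + 1/(A₂E₂)].
|α₁ − α₂|·ΔT = 4.1×10⁻⁶ × 120 = 0.000492.
1/(A₁E₁) + 1/(A₂E₂) = 1/(1050×198×10³) + 1/(155×197×10³) = 3.756×10⁻⁸ N⁻¹.
So P = 0.000492 / 3.756×10⁻⁸ = 13.1 kN.
σ_{steel} = P/A₂ = 13100/155 = 84.51 MPa, compressive.

σ ≈ 84.5 MPa (compressive)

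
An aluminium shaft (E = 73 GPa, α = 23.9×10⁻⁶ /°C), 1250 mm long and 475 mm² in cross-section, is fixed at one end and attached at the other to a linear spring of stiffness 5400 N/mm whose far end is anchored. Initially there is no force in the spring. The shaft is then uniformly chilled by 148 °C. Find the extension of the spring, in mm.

If the spring were absent the shaft would shorten by αΔT L = 23.9×10⁻⁶ × 148 × 1250 = 4.421 mm.
With a force P in the spring, the elastic change of the shaft is PL/(AE) and that of the spring is P/k; compatibility requires their sum to equal δ_free.
P [ L/(AE) + 1/k ] = δ_free → P [ 1250/(475×73×10³) + 1/(5400) ] = 4.421.
P = 4.421 / 0.0002212 = 19990 N.
Spring extension = P/k = 19990/(5400) = 3.701 mm.

δ ≈ 3.7 mm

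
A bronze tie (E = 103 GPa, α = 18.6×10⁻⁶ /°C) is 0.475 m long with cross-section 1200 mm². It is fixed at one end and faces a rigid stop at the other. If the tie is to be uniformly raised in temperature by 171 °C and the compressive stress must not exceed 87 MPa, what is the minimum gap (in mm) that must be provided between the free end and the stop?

g ≈ 1.11 mm

With no wall the tie would lengthen by αΔT L = 18.6×10⁻⁶ × 171 × 475 = 1.511 mm.
At the allowable stress the elastic shortening the wall may impose is σL/E = 87 × 475 / (103×10³) = 0.4012 mm.
The gap must absorb the remainder: g_min = 1.511 − 0.4012 = 1.11 mm.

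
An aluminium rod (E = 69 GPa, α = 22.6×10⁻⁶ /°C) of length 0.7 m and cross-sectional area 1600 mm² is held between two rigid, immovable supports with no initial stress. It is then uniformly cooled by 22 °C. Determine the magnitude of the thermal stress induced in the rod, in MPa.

With length fixed, the mechanical strain must cancel the thermal strain αΔT = 22.6×10⁻⁶ × 22 = 497.2×10⁻⁶.
σ = EαΔT = 69×10³ × 22.6×10⁻⁶ × 22 = 34.31 MPa (tensile; the rod is trying to contract).

σ ≈ 34.3 MPa (tensile)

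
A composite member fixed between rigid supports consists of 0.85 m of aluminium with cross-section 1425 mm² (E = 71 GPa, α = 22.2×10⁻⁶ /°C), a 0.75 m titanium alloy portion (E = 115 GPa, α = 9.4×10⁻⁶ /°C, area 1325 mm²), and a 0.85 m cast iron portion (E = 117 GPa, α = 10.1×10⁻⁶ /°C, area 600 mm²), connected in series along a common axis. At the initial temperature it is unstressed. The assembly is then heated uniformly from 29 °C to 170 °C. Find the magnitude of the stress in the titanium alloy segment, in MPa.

If the supports were absent, the total length change would be Σ αᵢΔT Lᵢ = 22.2×10⁻⁶×141×850 + 9.4×10⁻⁶×141×750 + 10.1×10⁻⁶×141×850 = 4.865 mm.
Since the ends are fixed, an axial force P builds up, equal in every segment, with P · Σ Lᵢ/(AᵢEᵢ) = δ_free.
The series flexibility is Σ Lᵢ/(AᵢEᵢ) = 850/(1425×71×10³) + 750/(1325×115×10³) + 850/(600×117×10³) = 2.543×10⁻⁵ mm/N.
P = 4.865 / 2.543×10⁻⁵ = 191300 N = 191.3 kN, compressive.
σ_{titanium alloy} = P / A = 191300 / 1325 = 144.4 MPa.

σ ≈ 144 MPa (compressive)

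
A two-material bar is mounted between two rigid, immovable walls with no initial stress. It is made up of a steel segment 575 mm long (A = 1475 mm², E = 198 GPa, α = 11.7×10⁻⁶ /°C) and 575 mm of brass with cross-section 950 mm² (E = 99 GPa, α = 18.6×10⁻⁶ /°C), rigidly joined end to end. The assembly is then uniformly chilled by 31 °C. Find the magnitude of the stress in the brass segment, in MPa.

Free thermal contraction of the whole bar: Σ αᵢΔT Lᵢ = 11.7×10⁻⁶×31×575 + 18.6×10⁻⁶×31×575 = 0.5401 mm.
Since the ends are fixed, an axial force P builds up, equal in every segment, with P · Σ Lᵢ/(AᵢEᵢ) = δ_free.
The series flexibility is Σ Lᵢ/(AᵢEᵢ) = 575/(1475×198×10³) + 575/(950×99×10³) = 8.083×10⁻⁶ mm/N.
P = 0.5401 / 8.083×10⁻⁶ = 66820 N = 66.82 kN, tensile.
σ_{brass} = P / A = 66820 / 950 = 70.34 MPa.

σ ≈ 70.3 MPa (tensile)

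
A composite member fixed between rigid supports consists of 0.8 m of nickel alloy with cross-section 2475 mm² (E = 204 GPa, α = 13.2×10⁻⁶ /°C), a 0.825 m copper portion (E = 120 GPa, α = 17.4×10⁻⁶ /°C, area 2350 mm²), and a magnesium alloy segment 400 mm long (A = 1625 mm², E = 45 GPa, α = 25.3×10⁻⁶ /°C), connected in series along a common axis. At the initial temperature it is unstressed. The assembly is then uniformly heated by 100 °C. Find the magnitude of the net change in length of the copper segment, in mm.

|ΔL| ≈ 0.408 mm

With the walls removed the bar would change length by δ_free = Σ αᵢΔT Lᵢ = 13.2×10⁻⁶×100×800 + 17.4×10⁻⁶×100×825 + 25.3×10⁻⁶×100×400 = 3.503 mm.
The rigid supports impose zero overall length change; the single axial force P common to all segments must satisfy P Σ Lᵢ/(AᵢEᵢ) = δ_free.
Σ Lᵢ/(AᵢEᵢ) = 800/(2475×204×10³) + 825/(2350×120×10³) + 400/(1625×45×10³) = 9.98×10⁻⁶ mm/N.
Hence P = δ_free / Σ(L/AE) = 3.503/9.98×10⁻⁶ = 351 kN (compressive).
For the copper segment, free thermal change = 17.4×10⁻⁶×100×825 = 1.435 mm and elastic change from P = 351000×825/(2350×120×10³) = 1.027 mm; these oppose, so the net change is 0.408 mm (segment lengthens).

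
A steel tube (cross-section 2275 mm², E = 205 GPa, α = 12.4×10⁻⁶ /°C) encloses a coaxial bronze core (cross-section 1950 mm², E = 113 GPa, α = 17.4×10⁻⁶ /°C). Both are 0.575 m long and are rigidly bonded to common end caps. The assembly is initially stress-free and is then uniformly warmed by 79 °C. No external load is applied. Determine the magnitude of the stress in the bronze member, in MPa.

σ ≈ 30.3 MPa (compressive)

The bronze has the larger α, so on heating it would change length more than the steel if both were free. The rigid plates force a common final length, so the bronze is put into compression and the steel into tension, with equal and opposite forces P (no external load).
Compatibility of the two members (thermal + elastic change equal): (α₁ − α₂)ΔT = P·[1/(A₁E₁) + 1/(A₂E₂)].
|α₁ − α₂|·ΔT = 5×10⁻⁶ × 79 = 0.000395.
1/(A₁E₁) + 1/(A₂E₂) = 1/(2275×205×10³) + 1/(1950×113×10³) = 6.682×10⁻⁹ N⁻¹.
P = 0.000395 / 6.682×10⁻⁹ = 59110 N = 59.11 kN.
σ_{bronze} = P/A₂ = 59110/1950 = 30.31 MPa, compressive.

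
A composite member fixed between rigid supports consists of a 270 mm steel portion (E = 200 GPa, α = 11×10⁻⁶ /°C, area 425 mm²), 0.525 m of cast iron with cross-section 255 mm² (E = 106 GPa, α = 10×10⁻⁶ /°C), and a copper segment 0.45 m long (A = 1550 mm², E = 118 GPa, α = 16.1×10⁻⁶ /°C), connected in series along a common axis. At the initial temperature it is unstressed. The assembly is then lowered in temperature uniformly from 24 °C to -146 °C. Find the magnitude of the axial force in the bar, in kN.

With the walls removed the bar would change length by δ_free = Σ αᵢΔT Lᵢ = 11×10⁻⁶×170×270 + 10×10⁻⁶×170×525 + 16.1×10⁻⁶×170×450 = 2.629 mm.
The walls prevent any net length change, so an axial force P (same in every segment) develops. Compatibility: P · Σ Lᵢ/(AᵢEᵢ) = δ_free.
Σ Lᵢ/(AᵢEᵢ) = 270/(425×200×10³) + 525/(255×106×10³) + 450/(1550×118×10³) = 2.506×10⁻⁵ mm/N.
Hence P = δ_free / Σ(L/AE) = 2.629/2.506×10⁻⁵ = 104.9 kN (tensile).

P ≈ 105 kN (tensile)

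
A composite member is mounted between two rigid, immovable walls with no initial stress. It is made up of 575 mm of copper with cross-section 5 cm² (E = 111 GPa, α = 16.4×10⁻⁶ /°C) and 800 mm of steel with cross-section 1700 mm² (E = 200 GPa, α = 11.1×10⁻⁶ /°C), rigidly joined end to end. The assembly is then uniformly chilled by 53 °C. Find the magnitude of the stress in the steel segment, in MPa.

σ ≈ 44.9 MPa (tensile)

If the supports were absent, the total length change would be Σ αᵢΔT Lᵢ = 16.4×10⁻⁶×53×575 + 11.1×10⁻⁶×53×800 = 0.9704 mm.
The walls prevent any net length change, so an axial force P (same in every segment) develops. Compatibility: P · Σ Lᵢ/(AᵢEᵢ) = δ_free.
The series flexibility is Σ Lᵢ/(AᵢEᵢ) = 575/(500×111×10³) + 800/(1700×200×10³) = 1.271×10⁻⁵ mm/N.
So P = 0.9704 / 1.271×10⁻⁵ = 76.33 kN, tensile.
σ_{steel} = P / A = 76330 / 1700 = 44.9 MPa.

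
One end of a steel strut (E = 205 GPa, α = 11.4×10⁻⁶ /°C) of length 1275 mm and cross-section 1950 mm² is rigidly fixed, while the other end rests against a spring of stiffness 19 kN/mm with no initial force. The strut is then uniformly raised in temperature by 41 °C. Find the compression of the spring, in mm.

δ ≈ 0.562 mm

Free thermal expansion: δ_free = αΔT L = 11.4×10⁻⁶ × 41 × 1275 = 0.5959 mm.
With a force P in the spring, the elastic change of the strut is PL/(AE) and that of the spring is P/k; compatibility requires their sum to equal δ_free.
So P = δ_free / [L/(AE) + 1/k] = 0.5959 / [ 1275/(1950×205×10³) + 1/(19×10³) ].
P = 0.5959 / 5.582×10⁻⁵ = 10680 N.
Spring compression = P/k = 10680/(19×10³) = 0.5619 mm.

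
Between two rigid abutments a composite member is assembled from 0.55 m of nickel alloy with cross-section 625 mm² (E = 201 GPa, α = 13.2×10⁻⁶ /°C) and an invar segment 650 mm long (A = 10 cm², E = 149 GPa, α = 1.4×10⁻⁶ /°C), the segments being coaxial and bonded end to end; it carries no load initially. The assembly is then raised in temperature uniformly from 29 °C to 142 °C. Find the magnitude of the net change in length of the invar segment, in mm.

With the walls removed the bar would change length by δ_free = Σ αᵢΔT Lᵢ = 13.2×10⁻⁶×113×550 + 1.4×10⁻⁶×113×650 = 0.9232 mm.
The rigid supports impose zero overall length change; the single axial force P common to all segments must satisfy P Σ Lᵢ/(AᵢEᵢ) = δ_free.
Σ Lᵢ/(AᵢEᵢ) = 550/(625×201×10³) + 650/(1000×149×10³) = 8.741×10⁻⁶ mm/N.
So P = 0.9232 / 8.741×10⁻⁶ = 105.6 kN, compressive.
For the invar segment, free thermal change = 1.4×10⁻⁶×113×650 = 0.1028 mm and elastic change from P = 105600×650/(1000×149×10³) = 0.4608 mm; these oppose, so the net change is 0.358 mm (segment shortens).

|ΔL| ≈ 0.358 mm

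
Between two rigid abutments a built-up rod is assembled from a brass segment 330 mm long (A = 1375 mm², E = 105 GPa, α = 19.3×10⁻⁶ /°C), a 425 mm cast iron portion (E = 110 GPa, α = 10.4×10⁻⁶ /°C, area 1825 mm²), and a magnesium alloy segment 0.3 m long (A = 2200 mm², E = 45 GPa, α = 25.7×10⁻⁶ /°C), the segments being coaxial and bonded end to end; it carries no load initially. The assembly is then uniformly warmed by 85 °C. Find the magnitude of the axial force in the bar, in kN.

Free thermal expansion of the whole bar: Σ αᵢΔT Lᵢ = 19.3×10⁻⁶×85×330 + 10.4×10⁻⁶×85×425 + 25.7×10⁻⁶×85×300 = 1.572 mm.
Since the ends are fixed, an axial force P builds up, equal in every segment, with P · Σ Lᵢ/(AᵢEᵢ) = δ_free.
The series flexibility is Σ Lᵢ/(AᵢEᵢ) = 330/(1375×105×10³) + 425/(1825×110×10³) + 300/(2200×45×10³) = 7.433×10⁻⁶ mm/N.
So P = 1.572 / 7.433×10⁻⁶ = 211.5 kN, compressive.

P ≈ 212 kN (compressive)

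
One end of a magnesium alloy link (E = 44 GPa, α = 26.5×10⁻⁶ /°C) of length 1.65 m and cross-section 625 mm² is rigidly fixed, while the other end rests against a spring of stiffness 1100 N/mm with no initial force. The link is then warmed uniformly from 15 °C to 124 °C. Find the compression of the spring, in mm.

Free thermal expansion: δ_free = αΔT L = 26.5×10⁻⁶ × 109 × 1650 = 4.766 mm.
Let P be the compressive force at the spring. The link shortens elastically by PL/(AE) and the spring compresses by P/k; together these equal δ_free.
P [ L/(AE) + 1/k ] = δ_free → P [ 1650/(625×44×10³) + 1/(1100) ] = 4.766.
P = 4.766 / 0.0009691 = 4918 N.
Spring compression = P/k = 4918/(1100) = 4.471 mm.

δ ≈ 4.47 mm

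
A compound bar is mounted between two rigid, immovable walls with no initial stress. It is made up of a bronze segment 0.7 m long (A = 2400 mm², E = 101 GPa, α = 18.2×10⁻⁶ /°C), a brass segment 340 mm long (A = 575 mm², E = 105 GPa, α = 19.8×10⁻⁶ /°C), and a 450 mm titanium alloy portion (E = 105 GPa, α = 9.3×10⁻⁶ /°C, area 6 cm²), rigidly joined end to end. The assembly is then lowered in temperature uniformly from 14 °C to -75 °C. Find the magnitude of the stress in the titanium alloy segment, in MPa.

If the supports were absent, the total length change would be Σ αᵢΔT Lᵢ = 18.2×10⁻⁶×89×700 + 19.8×10⁻⁶×89×340 + 9.3×10⁻⁶×89×450 = 2.105 mm.
Since the ends are fixed, an axial force P builds up, equal in every segment, with P · Σ Lᵢ/(AᵢEᵢ) = δ_free.
The series flexibility is Σ Lᵢ/(AᵢEᵢ) = 700/(2400×101×10³) + 340/(575×105×10³) + 450/(600×105×10³) = 1.566×10⁻⁵ mm/N.
Hence P = δ_free / Σ(L/AE) = 2.105/1.566×10⁻⁵ = 134.4 kN (tensile).
σ_{titanium alloy} = P / A = 134400 / 600 = 224.1 MPa.

σ ≈ 224 MPa (tensile)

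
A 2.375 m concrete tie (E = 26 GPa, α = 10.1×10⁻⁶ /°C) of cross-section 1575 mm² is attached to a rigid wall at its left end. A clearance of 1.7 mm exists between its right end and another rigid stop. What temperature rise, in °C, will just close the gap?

The gap closes when αΔT L = 1.7 mm, since the tie is still unstressed at that instant.
ΔT = 1.7 / (10.1×10⁻⁶ × 2375) = 70.87 °C.

ΔT ≈ 70.9 °C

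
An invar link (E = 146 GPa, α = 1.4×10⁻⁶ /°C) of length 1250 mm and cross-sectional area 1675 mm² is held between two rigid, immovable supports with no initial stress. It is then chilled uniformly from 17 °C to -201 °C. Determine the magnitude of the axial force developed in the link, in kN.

P ≈ 74.6 kN (tensile)

With zero net strain, σ = E·αΔT = 146 GPa × 1.4×10⁻⁶ × 218 = 44.56 MPa.
Then P = σA = 44.56 × 1675 mm² = 74.64 kN, tensile.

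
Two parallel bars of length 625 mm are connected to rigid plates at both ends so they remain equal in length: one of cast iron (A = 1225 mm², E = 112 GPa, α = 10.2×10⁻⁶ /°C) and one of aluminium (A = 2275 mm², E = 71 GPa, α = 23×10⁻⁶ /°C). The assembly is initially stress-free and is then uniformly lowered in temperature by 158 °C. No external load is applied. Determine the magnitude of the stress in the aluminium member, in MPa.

σ ≈ 65.9 MPa (tensile)

Both members must finish at the same length. With the larger α, the aluminium tends to over-contract; the plates restrain it, putting the aluminium in tension and the cast iron in compression. With no external load the two internal forces are equal and opposite, magnitude P.
Setting the final lengths equal and cancelling L: (α₁ − α₂)ΔT = P/(A₁E₁) + P/(A₂E₂).
|α₁ − α₂|·ΔT = 12.8×10⁻⁶ × 158 = 0.002022.
1/(A₁E₁) + 1/(A₂E₂) = 1/(1225×112×10³) + 1/(2275×71×10³) = 1.348×10⁻⁸ N⁻¹.
P = 0.002022 / 1.348×10⁻⁸ = 150000 N = 150 kN.
σ_{aluminium} = P/A₂ = 150000/2275 = 65.95 MPa, tensile.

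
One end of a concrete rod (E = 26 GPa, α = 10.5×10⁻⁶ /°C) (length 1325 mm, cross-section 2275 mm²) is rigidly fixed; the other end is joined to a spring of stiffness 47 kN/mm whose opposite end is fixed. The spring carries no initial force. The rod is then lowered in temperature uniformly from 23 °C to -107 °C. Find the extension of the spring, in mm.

If the spring were absent the rod would shorten by αΔT L = 10.5×10⁻⁶ × 130 × 1325 = 1.809 mm.
With a force P in the spring, the elastic change of the rod is PL/(AE) and that of the spring is P/k; compatibility requires their sum to equal δ_free.
So P = δ_free / [L/(AE) + 1/k] = 1.809 / [ 1325/(2275×26×10³) + 1/(47×10³) ].
P = 1.809 / 4.368×10⁻⁵ = 41410 N.
Spring extension = P/k = 41410/(47×10³) = 0.881 mm.

δ ≈ 0.881 mm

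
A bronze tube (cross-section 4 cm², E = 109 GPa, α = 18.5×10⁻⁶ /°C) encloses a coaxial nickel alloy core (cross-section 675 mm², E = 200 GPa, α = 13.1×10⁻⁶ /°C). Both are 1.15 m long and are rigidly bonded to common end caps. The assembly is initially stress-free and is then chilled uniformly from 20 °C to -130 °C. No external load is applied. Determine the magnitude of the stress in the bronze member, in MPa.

Equilibrium of a rigid end plate with no external load gives equal and opposite internal forces ±P in the two members. Since α_{bronze} > α_{nickel alloy}, cooling drives the bronze into tension and the nickel alloy into compression.
Equating the net (thermal + elastic) strains gives |α₁ − α₂|·ΔT = P·[1/(A₁E₁) + 1/(A₂E₂)].
|α₁ − α₂|·ΔT = 5.4×10⁻⁶ × 150 = 0.00081.
1/(A₁E₁) + 1/(A₂E₂) = 1/(400×109×10³) + 1/(675×200×10³) = 3.034×10⁻⁸ N⁻¹.
P = 0.00081 / 3.034×10⁻⁸ = 26690 N = 26.69 kN.
σ_{bronze} = P/A₁ = 26690/400 = 66.74 MPa, tensile.

σ ≈ 66.7 MPa (tensile)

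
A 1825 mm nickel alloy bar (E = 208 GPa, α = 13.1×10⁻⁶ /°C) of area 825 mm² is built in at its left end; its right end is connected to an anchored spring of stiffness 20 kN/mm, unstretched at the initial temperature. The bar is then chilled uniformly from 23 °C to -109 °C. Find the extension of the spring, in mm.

If the spring were absent the bar would shorten by αΔT L = 13.1×10⁻⁶ × 132 × 1825 = 3.156 mm.
Let P be the tensile force in the spring. The bar extends elastically by PL/(AE) and the spring stretches by P/k; together these equal δ_free.
So P = δ_free / [L/(AE) + 1/k] = 3.156 / [ 1825/(825×208×10³) + 1/(20×10³) ].
P = 3.156 / 6.064×10⁻⁵ = 52050 N.
Spring extension = P/k = 52050/(20×10³) = 2.602 mm.

δ ≈ 2.6 mm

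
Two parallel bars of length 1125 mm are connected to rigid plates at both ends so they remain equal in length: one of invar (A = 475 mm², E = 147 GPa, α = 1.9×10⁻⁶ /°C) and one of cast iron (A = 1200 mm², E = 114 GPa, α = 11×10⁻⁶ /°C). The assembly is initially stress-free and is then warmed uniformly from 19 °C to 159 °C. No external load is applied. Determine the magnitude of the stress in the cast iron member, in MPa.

σ ≈ 49.1 MPa (compressive)

Both members must finish at the same length. With the larger α, the cast iron tends to over-expand; the plates restrain it, putting the cast iron in compression and the invar in tension. With no external load the two internal forces are equal and opposite, magnitude P.
Setting the final lengths equal and cancelling L: (α₁ − α₂)ΔT = P/(A₁E₁) + P/(A₂E₂).
|α₁ − α₂|·ΔT = 9.1×10⁻⁶ × 140 = 0.001274.
1/(A₁E₁) + 1/(A₂E₂) = 1/(475×147×10³) + 1/(1200×114×10³) = 2.163×10⁻⁸ N⁻¹.
So P = 0.001274 / 2.163×10⁻⁸ = 58.9 kN.
σ_{cast iron} = P/A₂ = 58900/1200 = 49.08 MPa, compressive.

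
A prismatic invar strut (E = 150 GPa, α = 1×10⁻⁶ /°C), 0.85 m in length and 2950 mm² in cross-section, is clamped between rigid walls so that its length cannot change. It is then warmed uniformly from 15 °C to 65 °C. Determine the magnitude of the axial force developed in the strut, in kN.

With zero net strain, σ = E·αΔT = 150 GPa × 1×10⁻⁶ × 50 = 7.5 MPa.
Axial force P = σA = 7.5 × 2950 = 22120 N = 22.12 kN, compressive.

P ≈ 22.1 kN (compressive)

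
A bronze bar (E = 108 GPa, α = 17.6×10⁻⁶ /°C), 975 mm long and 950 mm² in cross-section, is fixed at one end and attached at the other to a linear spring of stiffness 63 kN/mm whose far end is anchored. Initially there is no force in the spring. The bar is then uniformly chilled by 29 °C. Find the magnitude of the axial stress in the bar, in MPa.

σ ≈ 20.6 MPa (tensile)

The unrestrained thermal change is αΔT L = 17.6×10⁻⁶ × 29 × 975 = 0.4976 mm.
With a force P in the spring, the elastic change of the bar is PL/(AE) and that of the spring is P/k; compatibility requires their sum to equal δ_free.
P [ L/(AE) + 1/k ] = δ_free → P [ 975/(950×108×10³) + 1/(63×10³) ] = 0.4976.
P = 0.4976 / 2.538×10⁻⁵ = 19610 N.
σ = P/A = 19610/950 = 20.64 MPa.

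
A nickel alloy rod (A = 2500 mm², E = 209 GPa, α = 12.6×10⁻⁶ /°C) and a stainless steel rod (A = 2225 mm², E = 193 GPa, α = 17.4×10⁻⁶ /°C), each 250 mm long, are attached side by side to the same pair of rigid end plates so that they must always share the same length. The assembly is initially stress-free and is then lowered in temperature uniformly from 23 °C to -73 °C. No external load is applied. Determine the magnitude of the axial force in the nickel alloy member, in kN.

The stainless steel has the larger α, so on cooling it would change length more than the nickel alloy if both were free. The rigid plates force a common final length, so the stainless steel is put into tension and the nickel alloy into compression, with equal and opposite forces P (no external load).
Equating the net (thermal + elastic) strains gives |α₁ − α₂|·ΔT = P·[1/(A₁E₁) + 1/(A₂E₂)].
|α₁ − α₂|·ΔT = 4.8×10⁻⁶ × 96 = 0.0004608.
1/(A₁E₁) + 1/(A₂E₂) = 1/(2500×209×10³) + 1/(2225×193×10³) = 4.243×10⁻⁹ N⁻¹.
So P = 0.0004608 / 4.243×10⁻⁹ = 108.6 kN.

P ≈ 109 kN (compressive in the nickel alloy)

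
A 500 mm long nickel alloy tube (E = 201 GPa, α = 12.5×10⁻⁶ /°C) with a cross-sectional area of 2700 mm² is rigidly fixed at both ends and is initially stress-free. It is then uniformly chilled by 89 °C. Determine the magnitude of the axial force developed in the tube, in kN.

P ≈ 604 kN (tensile)

Full restraint means ε = 0, so the stress is σ = EαΔT = 201×10³ × 12.5×10⁻⁶ × 89 = 223.6 MPa.
P = AEαΔT = 2700 × 201×10³ × 12.5×10⁻⁶ × 89 = 603.8 kN (tensile).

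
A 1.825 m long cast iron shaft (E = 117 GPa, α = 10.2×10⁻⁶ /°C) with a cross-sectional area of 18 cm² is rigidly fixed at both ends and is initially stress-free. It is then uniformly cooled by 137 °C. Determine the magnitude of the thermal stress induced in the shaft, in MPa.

The supports are rigid, so the total axial strain is zero. The restrained thermal strain is ε = αΔT = 10.2×10⁻⁶ × 137 = 1397.4×10⁻⁶.
σ = EαΔT = 117×10³ × 10.2×10⁻⁶ × 137 = 163.5 MPa (tensile; the shaft is trying to contract).

σ ≈ 163 MPa (tensile)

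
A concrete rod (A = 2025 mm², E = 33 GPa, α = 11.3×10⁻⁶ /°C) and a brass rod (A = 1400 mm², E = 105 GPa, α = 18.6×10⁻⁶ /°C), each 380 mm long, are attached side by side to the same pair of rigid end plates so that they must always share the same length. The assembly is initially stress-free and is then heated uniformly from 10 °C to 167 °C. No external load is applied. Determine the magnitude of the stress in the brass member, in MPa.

σ ≈ 37.6 MPa (compressive)

Equilibrium of a rigid end plate with no external load gives equal and opposite internal forces ±P in the two members. Since α_{brass} > α_{concrete}, heating drives the brass into compression and the concrete into tension.
Equating the net (thermal + elastic) strains gives |α₁ − α₂|·ΔT = P·[1/(A₁E₁) + 1/(A₂E₂)].
|α₁ − α₂|·ΔT = 7.3×10⁻⁶ × 157 = 0.001146.
1/(A₁E₁) + 1/(A₂E₂) = 1/(2025×33×10³) + 1/(1400×105×10³) = 2.177×10⁻⁸ N⁻¹.
So P = 0.001146 / 2.177×10⁻⁸ = 52.65 kN.
σ_{brass} = P/A₂ = 52650/1400 = 37.61 MPa, compressive.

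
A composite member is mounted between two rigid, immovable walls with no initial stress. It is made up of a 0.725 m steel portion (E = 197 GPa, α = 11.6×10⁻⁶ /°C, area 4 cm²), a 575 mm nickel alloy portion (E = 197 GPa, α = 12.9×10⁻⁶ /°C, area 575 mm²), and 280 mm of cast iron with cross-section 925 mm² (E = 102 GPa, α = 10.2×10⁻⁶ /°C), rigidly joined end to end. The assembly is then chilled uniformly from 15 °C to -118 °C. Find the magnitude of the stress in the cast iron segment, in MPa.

σ ≈ 156 MPa (tensile)

Free thermal contraction of the whole bar: Σ αᵢΔT Lᵢ = 11.6×10⁻⁶×133×725 + 12.9×10⁻⁶×133×575 + 10.2×10⁻⁶×133×280 = 2.485 mm.
The walls prevent any net length change, so an axial force P (same in every segment) develops. Compatibility: P · Σ Lᵢ/(AᵢEᵢ) = δ_free.
Σ Lᵢ/(AᵢEᵢ) = 725/(400×197×10³) + 575/(575×197×10³) + 280/(925×102×10³) = 1.724×10⁻⁵ mm/N.
So P = 2.485 / 1.724×10⁻⁵ = 144.1 kN, tensile.
σ_{cast iron} = P / A = 144100 / 925 = 155.8 MPa.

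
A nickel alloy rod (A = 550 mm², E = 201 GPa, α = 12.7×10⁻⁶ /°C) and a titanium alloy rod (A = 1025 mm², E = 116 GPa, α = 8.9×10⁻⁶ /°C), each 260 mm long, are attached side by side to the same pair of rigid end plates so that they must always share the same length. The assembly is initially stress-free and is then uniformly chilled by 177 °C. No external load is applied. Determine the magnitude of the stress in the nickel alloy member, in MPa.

Both members must finish at the same length. With the larger α, the nickel alloy tends to over-contract; the plates restrain it, putting the nickel alloy in tension and the titanium alloy in compression. With no external load the two internal forces are equal and opposite, magnitude P.
Equating the net (thermal + elastic) strains gives |α₁ − α₂|·ΔT = P·[1/(A₁E₁) + 1/(A₂E₂)].
|α₁ − α₂|·ΔT = 3.8×10⁻⁶ × 177 = 0.0006726.
1/(A₁E₁) + 1/(A₂E₂) = 1/(550×201×10³) + 1/(1025×116×10³) = 1.746×10⁻⁸ N⁻¹.
So P = 0.0006726 / 1.746×10⁻⁸ = 38.53 kN.
σ_{nickel alloy} = P/A₁ = 38530/550 = 70.06 MPa, tensile.

σ ≈ 70.1 MPa (tensile)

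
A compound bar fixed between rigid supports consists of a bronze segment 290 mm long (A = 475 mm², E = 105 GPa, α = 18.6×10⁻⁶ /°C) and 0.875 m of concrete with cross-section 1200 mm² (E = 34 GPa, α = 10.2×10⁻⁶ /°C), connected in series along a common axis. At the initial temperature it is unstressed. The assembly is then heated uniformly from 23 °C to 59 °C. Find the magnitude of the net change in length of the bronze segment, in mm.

|ΔL| ≈ 0.0842 mm

With the walls removed the bar would change length by δ_free = Σ αᵢΔT Lᵢ = 18.6×10⁻⁶×36×290 + 10.2×10⁻⁶×36×875 = 0.5155 mm.
Since the ends are fixed, an axial force P builds up, equal in every segment, with P · Σ Lᵢ/(AᵢEᵢ) = δ_free.
The series flexibility is Σ Lᵢ/(AᵢEᵢ) = 290/(475×105×10³) + 875/(1200×34×10³) = 2.726×10⁻⁵ mm/N.
P = 0.5155 / 2.726×10⁻⁵ = 18910 N = 18.91 kN, compressive.
For the bronze segment, free thermal change = 18.6×10⁻⁶×36×290 = 0.1942 mm and elastic change from P = 18910×290/(475×105×10³) = 0.1099 mm; these oppose, so the net change is 0.0842 mm (segment lengthens).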